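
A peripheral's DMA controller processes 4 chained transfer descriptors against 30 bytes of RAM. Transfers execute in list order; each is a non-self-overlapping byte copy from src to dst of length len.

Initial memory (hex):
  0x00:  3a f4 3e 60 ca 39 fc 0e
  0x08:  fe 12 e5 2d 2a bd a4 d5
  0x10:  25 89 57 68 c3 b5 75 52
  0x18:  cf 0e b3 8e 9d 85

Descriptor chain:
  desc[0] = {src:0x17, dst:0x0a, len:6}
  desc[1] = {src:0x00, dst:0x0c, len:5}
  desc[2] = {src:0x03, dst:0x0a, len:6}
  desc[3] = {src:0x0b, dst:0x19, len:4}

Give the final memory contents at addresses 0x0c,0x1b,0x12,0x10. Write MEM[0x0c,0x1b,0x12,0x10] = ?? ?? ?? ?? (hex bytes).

[0] 0x17->0x0a len=6 : 52 cf 0e b3 8e 9d
[1] 0x00->0x0c len=5 : 3a f4 3e 60 ca
[2] 0x03->0x0a len=6 : 60 ca 39 fc 0e fe
[3] 0x0b->0x19 len=4 : ca 39 fc 0e
query mem[0x0c]=0x39, mem[0x1b]=0xfc, mem[0x12]=0x57, mem[0x10]=0xca

MEM[0x0c,0x1b,0x12,0x10] = 39 fc 57 ca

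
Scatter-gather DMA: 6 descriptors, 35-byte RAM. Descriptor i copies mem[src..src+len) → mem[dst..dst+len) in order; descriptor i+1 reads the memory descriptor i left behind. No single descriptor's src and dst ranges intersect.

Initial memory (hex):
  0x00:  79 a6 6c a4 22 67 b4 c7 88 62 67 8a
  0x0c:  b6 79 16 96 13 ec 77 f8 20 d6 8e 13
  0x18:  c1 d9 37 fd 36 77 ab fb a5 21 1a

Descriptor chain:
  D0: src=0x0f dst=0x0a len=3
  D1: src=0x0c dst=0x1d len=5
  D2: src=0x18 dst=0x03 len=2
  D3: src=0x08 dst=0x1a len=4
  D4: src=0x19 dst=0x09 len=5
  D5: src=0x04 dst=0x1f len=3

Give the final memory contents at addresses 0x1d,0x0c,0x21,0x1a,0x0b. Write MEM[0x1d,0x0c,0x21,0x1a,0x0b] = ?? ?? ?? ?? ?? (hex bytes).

MEM[0x1d,0x0c,0x21,0x1a,0x0b] = 13 96 b4 88 62

D0: mem[0x0a..0x0c] <- [96 13 ec]
D1: mem[0x1d..0x21] <- [ec 79 16 96 13]
D2: mem[0x03..0x04] <- [c1 d9]
D3: mem[0x1a..0x1d] <- [88 62 96 13]
D4: mem[0x09..0x0d] <- [d9 88 62 96 13]
D5: mem[0x1f..0x21] <- [d9 67 b4]
query mem[0x1d]=0x13, mem[0x0c]=0x96, mem[0x21]=0xb4, mem[0x1a]=0x88, mem[0x0b]=0x62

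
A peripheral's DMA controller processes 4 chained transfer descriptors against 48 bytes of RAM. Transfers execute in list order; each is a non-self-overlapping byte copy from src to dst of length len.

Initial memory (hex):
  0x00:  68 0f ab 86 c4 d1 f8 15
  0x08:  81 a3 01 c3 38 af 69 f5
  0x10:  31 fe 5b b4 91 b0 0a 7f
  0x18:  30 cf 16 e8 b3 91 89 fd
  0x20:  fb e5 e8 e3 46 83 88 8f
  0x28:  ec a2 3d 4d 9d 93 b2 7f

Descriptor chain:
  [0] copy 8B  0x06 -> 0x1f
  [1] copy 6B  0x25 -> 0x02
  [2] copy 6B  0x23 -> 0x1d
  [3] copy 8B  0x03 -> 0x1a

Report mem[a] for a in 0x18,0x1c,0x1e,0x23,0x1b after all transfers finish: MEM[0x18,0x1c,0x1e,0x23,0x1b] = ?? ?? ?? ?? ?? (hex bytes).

#0 dst[0x1f+8] := {0xf8,0x15,0x81,0xa3,0x01,0xc3,0x38,0xaf}
#1 dst[0x02+6] := {0x38,0xaf,0x8f,0xec,0xa2,0x3d}
#2 dst[0x1d+6] := {0x01,0xc3,0x38,0xaf,0x8f,0xec}
#3 dst[0x1a+8] := {0xaf,0x8f,0xec,0xa2,0x3d,0x81,0xa3,0x01}
query mem[0x18]=0x30, mem[0x1c]=0xec, mem[0x1e]=0x3d, mem[0x23]=0x01, mem[0x1b]=0x8f

MEM[0x18,0x1c,0x1e,0x23,0x1b] = 30 ec 3d 01 8f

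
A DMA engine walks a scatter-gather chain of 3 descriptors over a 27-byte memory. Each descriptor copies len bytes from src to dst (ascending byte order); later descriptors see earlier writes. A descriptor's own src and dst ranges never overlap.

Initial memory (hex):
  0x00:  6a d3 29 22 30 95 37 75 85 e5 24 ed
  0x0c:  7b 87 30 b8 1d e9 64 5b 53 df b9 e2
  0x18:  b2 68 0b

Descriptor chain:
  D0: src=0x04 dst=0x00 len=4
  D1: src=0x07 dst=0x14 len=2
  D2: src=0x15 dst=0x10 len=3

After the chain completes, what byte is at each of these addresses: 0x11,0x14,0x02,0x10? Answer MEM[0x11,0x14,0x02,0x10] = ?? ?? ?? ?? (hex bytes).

MEM[0x11,0x14,0x02,0x10] = b9 75 37 85

[0] 0x04->0x00 len=4 : 30 95 37 75
[1] 0x07->0x14 len=2 : 75 85
[2] 0x15->0x10 len=3 : 85 b9 e2
query mem[0x11]=0xb9, mem[0x14]=0x75, mem[0x02]=0x37, mem[0x10]=0x85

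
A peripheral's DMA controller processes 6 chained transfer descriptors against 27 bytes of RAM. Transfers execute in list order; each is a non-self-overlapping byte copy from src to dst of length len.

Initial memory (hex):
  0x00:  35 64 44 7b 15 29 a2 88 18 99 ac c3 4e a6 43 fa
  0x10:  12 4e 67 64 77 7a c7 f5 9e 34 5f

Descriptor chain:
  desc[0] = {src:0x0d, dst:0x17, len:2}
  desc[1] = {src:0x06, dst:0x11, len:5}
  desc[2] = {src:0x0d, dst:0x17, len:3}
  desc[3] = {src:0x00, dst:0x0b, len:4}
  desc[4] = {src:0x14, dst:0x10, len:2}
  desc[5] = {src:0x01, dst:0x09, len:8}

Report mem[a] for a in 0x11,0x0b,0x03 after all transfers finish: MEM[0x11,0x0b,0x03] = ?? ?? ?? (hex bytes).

MEM[0x11,0x0b,0x03] = ac 7b 7b

#0 dst[0x17+2] := {0xa6,0x43}
#1 dst[0x11+5] := {0xa2,0x88,0x18,0x99,0xac}
#2 dst[0x17+3] := {0xa6,0x43,0xfa}
#3 dst[0x0b+4] := {0x35,0x64,0x44,0x7b}
#4 dst[0x10+2] := {0x99,0xac}
#5 dst[0x09+8] := {0x64,0x44,0x7b,0x15,0x29,0xa2,0x88,0x18}
query mem[0x11]=0xac, mem[0x0b]=0x7b, mem[0x03]=0x7b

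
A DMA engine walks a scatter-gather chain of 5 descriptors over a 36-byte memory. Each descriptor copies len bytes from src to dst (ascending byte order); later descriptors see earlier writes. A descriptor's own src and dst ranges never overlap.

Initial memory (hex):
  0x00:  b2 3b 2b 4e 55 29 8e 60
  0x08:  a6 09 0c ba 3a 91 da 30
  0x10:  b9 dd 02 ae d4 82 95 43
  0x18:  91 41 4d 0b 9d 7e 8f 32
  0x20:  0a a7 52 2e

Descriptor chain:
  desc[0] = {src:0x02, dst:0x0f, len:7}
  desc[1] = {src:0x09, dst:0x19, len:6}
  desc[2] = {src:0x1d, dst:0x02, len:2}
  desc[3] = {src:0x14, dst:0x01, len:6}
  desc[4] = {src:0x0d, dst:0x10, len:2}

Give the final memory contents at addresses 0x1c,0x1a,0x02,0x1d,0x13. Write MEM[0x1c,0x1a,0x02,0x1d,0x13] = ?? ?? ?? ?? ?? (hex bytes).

MEM[0x1c,0x1a,0x02,0x1d,0x13] = 3a 0c a6 91 8e

  after D0: wrote 7B at 0x0f = 2b4e55298e60a6
  after D1: wrote 6B at 0x19 = 090cba3a91da
  after D2: wrote 2B at 0x02 = 91da
  after D3: wrote 6B at 0x01 = 60a695439109
  after D4: wrote 2B at 0x10 = 91da
query mem[0x1c]=0x3a, mem[0x1a]=0x0c, mem[0x02]=0xa6, mem[0x1d]=0x91, mem[0x13]=0x8e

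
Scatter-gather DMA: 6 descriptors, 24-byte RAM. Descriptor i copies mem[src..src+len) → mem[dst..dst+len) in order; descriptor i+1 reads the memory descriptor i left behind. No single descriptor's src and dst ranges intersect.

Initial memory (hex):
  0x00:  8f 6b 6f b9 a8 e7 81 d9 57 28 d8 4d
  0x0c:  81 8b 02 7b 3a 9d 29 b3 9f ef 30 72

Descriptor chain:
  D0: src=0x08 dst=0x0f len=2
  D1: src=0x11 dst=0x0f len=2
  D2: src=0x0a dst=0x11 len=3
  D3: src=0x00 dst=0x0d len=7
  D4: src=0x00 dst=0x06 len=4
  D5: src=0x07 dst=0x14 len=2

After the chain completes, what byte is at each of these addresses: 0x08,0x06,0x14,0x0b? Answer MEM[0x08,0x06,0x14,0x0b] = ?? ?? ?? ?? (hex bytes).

D0: mem[0x0f..0x10] <- [57 28]
D1: mem[0x0f..0x10] <- [9d 29]
D2: mem[0x11..0x13] <- [d8 4d 81]
D3: mem[0x0d..0x13] <- [8f 6b 6f b9 a8 e7 81]
D4: mem[0x06..0x09] <- [8f 6b 6f b9]
D5: mem[0x14..0x15] <- [6b 6f]
query mem[0x08]=0x6f, mem[0x06]=0x8f, mem[0x14]=0x6b, mem[0x0b]=0x4d

MEM[0x08,0x06,0x14,0x0b] = 6f 8f 6b 4d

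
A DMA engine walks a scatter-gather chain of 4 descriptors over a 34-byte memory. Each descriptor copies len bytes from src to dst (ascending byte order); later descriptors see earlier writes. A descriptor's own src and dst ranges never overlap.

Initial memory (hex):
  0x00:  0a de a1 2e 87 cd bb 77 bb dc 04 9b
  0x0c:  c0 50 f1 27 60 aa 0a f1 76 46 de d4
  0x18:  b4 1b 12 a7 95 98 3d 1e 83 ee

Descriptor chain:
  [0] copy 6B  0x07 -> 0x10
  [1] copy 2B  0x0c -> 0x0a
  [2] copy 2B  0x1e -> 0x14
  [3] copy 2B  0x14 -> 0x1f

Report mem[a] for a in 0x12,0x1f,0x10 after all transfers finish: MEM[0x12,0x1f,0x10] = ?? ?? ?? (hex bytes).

MEM[0x12,0x1f,0x10] = dc 3d 77

#0 dst[0x10+6] := {0x77,0xbb,0xdc,0x04,0x9b,0xc0}
#1 dst[0x0a+2] := {0xc0,0x50}
#2 dst[0x14+2] := {0x3d,0x1e}
#3 dst[0x1f+2] := {0x3d,0x1e}
query mem[0x12]=0xdc, mem[0x1f]=0x3d, mem[0x10]=0x77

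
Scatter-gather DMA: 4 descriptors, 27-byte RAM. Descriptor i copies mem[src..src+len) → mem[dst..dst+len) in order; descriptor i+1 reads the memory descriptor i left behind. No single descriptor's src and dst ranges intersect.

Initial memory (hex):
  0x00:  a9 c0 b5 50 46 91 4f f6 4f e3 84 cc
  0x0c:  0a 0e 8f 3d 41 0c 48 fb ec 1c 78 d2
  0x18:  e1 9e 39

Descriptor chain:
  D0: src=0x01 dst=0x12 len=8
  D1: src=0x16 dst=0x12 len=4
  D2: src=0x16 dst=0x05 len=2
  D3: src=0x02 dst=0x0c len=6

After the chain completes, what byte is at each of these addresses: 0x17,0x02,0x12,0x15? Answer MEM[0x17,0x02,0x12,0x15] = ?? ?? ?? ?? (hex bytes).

MEM[0x17,0x02,0x12,0x15] = 4f b5 91 4f

#0 dst[0x12+8] := {0xc0,0xb5,0x50,0x46,0x91,0x4f,0xf6,0x4f}
#1 dst[0x12+4] := {0x91,0x4f,0xf6,0x4f}
#2 dst[0x05+2] := {0x91,0x4f}
#3 dst[0x0c+6] := {0xb5,0x50,0x46,0x91,0x4f,0xf6}
query mem[0x17]=0x4f, mem[0x02]=0xb5, mem[0x12]=0x91, mem[0x15]=0x4f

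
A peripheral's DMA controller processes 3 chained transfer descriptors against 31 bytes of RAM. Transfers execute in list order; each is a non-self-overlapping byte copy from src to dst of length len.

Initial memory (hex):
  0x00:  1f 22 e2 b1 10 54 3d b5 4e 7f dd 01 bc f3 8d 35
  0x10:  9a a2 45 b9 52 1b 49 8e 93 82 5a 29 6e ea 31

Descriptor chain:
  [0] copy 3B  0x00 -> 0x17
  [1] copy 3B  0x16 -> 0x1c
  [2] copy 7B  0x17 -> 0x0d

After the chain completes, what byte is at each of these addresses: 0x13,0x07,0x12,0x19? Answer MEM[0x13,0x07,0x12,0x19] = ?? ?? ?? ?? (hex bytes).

MEM[0x13,0x07,0x12,0x19] = 1f b5 49 e2

D0: mem[0x17..0x19] <- [1f 22 e2]
D1: mem[0x1c..0x1e] <- [49 1f 22]
D2: mem[0x0d..0x13] <- [1f 22 e2 5a 29 49 1f]
query mem[0x13]=0x1f, mem[0x07]=0xb5, mem[0x12]=0x49, mem[0x19]=0xe2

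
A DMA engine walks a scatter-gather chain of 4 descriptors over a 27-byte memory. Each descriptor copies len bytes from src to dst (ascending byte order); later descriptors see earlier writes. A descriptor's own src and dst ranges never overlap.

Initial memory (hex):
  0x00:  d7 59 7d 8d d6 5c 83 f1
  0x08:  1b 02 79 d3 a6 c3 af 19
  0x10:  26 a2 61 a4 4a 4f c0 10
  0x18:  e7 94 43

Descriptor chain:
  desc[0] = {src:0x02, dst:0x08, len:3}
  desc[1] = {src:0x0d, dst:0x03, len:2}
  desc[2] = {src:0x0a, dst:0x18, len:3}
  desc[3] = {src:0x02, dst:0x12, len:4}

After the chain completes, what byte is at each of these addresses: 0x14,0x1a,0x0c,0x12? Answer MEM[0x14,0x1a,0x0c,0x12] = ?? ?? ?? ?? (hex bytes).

[0] 0x02->0x08 len=3 : 7d 8d d6
[1] 0x0d->0x03 len=2 : c3 af
[2] 0x0a->0x18 len=3 : d6 d3 a6
[3] 0x02->0x12 len=4 : 7d c3 af 5c
query mem[0x14]=0xaf, mem[0x1a]=0xa6, mem[0x0c]=0xa6, mem[0x12]=0x7d

MEM[0x14,0x1a,0x0c,0x12] = af a6 a6 7d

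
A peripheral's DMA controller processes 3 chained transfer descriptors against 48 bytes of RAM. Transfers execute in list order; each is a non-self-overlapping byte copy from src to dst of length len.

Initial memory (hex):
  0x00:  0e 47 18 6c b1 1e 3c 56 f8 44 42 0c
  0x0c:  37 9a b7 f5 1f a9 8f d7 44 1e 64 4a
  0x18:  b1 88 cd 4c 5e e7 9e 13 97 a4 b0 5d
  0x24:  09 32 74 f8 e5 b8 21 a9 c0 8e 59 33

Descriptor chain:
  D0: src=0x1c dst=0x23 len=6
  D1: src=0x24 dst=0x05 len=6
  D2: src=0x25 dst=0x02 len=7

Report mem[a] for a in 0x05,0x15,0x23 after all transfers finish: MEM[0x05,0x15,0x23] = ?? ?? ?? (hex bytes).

MEM[0x05,0x15,0x23] = a4 1e 5e

[0] 0x1c->0x23 len=6 : 5e e7 9e 13 97 a4
[1] 0x24->0x05 len=6 : e7 9e 13 97 a4 b8
[2] 0x25->0x02 len=7 : 9e 13 97 a4 b8 21 a9
query mem[0x05]=0xa4, mem[0x15]=0x1e, mem[0x23]=0x5e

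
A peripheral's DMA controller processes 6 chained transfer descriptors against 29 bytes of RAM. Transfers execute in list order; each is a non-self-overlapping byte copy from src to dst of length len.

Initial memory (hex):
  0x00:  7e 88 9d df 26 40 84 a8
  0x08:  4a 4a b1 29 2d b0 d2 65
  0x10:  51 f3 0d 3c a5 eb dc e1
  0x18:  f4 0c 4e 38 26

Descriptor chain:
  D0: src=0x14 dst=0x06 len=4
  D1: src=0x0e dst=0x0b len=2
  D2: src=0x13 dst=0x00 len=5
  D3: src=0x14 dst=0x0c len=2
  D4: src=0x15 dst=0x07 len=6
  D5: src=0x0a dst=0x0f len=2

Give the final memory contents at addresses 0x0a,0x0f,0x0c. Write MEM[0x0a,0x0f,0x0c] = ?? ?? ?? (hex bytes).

  after D0: wrote 4B at 0x06 = a5ebdce1
  after D1: wrote 2B at 0x0b = d265
  after D2: wrote 5B at 0x00 = 3ca5ebdce1
  after D3: wrote 2B at 0x0c = a5eb
  after D4: wrote 6B at 0x07 = ebdce1f40c4e
  after D5: wrote 2B at 0x0f = f40c
query mem[0x0a]=0xf4, mem[0x0f]=0xf4, mem[0x0c]=0x4e

MEM[0x0a,0x0f,0x0c] = f4 f4 4e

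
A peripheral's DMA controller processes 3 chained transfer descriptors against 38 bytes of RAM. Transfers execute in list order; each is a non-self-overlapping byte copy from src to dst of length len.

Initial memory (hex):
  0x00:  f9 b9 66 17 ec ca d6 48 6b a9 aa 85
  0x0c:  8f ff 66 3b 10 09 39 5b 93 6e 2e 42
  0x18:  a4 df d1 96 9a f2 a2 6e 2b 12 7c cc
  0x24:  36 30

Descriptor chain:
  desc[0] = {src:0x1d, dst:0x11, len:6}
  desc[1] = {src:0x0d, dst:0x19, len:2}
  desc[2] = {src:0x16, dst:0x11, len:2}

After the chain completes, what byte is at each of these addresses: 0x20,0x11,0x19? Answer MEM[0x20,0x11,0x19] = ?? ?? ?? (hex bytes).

MEM[0x20,0x11,0x19] = 2b 7c ff

D0: mem[0x11..0x16] <- [f2 a2 6e 2b 12 7c]
D1: mem[0x19..0x1a] <- [ff 66]
D2: mem[0x11..0x12] <- [7c 42]
query mem[0x20]=0x2b, mem[0x11]=0x7c, mem[0x19]=0xff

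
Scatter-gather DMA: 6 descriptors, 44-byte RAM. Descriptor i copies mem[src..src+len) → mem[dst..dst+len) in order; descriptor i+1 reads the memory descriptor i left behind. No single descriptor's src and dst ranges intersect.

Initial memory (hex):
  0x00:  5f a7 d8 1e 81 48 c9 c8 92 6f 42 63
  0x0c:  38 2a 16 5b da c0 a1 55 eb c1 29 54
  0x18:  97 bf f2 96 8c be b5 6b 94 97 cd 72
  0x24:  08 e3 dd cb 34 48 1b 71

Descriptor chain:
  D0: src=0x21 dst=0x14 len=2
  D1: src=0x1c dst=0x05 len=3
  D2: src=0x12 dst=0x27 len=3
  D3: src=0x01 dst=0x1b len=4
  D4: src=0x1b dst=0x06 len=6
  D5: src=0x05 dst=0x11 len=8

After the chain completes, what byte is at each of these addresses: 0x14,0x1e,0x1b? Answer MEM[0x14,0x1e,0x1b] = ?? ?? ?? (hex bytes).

D0: mem[0x14..0x15] <- [97 cd]
D1: mem[0x05..0x07] <- [8c be b5]
D2: mem[0x27..0x29] <- [a1 55 97]
D3: mem[0x1b..0x1e] <- [a7 d8 1e 81]
D4: mem[0x06..0x0b] <- [a7 d8 1e 81 6b 94]
D5: mem[0x11..0x18] <- [8c a7 d8 1e 81 6b 94 38]
query mem[0x14]=0x1e, mem[0x1e]=0x81, mem[0x1b]=0xa7

MEM[0x14,0x1e,0x1b] = 1e 81 a7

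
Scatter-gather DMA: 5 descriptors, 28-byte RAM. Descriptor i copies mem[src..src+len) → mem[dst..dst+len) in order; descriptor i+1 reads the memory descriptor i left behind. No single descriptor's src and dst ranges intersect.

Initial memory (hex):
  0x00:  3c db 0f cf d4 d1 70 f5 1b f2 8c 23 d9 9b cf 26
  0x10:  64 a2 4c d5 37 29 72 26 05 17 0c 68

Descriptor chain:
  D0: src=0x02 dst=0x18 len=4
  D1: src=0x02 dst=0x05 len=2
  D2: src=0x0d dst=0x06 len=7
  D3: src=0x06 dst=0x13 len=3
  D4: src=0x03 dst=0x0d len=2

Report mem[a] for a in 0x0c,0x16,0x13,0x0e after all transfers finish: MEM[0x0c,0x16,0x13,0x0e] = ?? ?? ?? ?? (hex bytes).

  after D0: wrote 4B at 0x18 = 0fcfd4d1
  after D1: wrote 2B at 0x05 = 0fcf
  after D2: wrote 7B at 0x06 = 9bcf2664a24cd5
  after D3: wrote 3B at 0x13 = 9bcf26
  after D4: wrote 2B at 0x0d = cfd4
query mem[0x0c]=0xd5, mem[0x16]=0x72, mem[0x13]=0x9b, mem[0x0e]=0xd4

MEM[0x0c,0x16,0x13,0x0e] = d5 72 9b d4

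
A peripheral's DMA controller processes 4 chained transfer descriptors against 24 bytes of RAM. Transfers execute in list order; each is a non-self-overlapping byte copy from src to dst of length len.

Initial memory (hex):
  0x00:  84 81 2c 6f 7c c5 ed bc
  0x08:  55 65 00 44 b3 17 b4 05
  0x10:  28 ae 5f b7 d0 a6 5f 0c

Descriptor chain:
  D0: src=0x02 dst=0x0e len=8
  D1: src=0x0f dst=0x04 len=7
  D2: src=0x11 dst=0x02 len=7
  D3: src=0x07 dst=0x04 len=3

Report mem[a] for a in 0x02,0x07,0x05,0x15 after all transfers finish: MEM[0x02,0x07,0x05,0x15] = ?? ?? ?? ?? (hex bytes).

[0] 0x02->0x0e len=8 : 2c 6f 7c c5 ed bc 55 65
[1] 0x0f->0x04 len=7 : 6f 7c c5 ed bc 55 65
[2] 0x11->0x02 len=7 : c5 ed bc 55 65 5f 0c
[3] 0x07->0x04 len=3 : 5f 0c 55
query mem[0x02]=0xc5, mem[0x07]=0x5f, mem[0x05]=0x0c, mem[0x15]=0x65

MEM[0x02,0x07,0x05,0x15] = c5 5f 0c 65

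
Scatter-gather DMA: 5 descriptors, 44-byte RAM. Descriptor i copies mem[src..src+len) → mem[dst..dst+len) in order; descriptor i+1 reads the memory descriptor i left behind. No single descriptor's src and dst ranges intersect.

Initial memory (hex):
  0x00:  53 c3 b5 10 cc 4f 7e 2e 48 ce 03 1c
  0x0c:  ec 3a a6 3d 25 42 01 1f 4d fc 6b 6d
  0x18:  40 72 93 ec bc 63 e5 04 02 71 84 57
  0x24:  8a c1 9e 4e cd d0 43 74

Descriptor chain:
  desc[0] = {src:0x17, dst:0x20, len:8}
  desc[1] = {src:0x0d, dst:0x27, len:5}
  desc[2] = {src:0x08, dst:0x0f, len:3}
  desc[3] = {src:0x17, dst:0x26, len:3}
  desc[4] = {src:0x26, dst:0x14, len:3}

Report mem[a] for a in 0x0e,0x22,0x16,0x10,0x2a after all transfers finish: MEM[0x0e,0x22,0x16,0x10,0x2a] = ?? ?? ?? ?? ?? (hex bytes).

MEM[0x0e,0x22,0x16,0x10,0x2a] = a6 72 72 ce 25

D0: mem[0x20..0x27] <- [6d 40 72 93 ec bc 63 e5]
D1: mem[0x27..0x2b] <- [3a a6 3d 25 42]
D2: mem[0x0f..0x11] <- [48 ce 03]
D3: mem[0x26..0x28] <- [6d 40 72]
D4: mem[0x14..0x16] <- [6d 40 72]
query mem[0x0e]=0xa6, mem[0x22]=0x72, mem[0x16]=0x72, mem[0x10]=0xce, mem[0x2a]=0x25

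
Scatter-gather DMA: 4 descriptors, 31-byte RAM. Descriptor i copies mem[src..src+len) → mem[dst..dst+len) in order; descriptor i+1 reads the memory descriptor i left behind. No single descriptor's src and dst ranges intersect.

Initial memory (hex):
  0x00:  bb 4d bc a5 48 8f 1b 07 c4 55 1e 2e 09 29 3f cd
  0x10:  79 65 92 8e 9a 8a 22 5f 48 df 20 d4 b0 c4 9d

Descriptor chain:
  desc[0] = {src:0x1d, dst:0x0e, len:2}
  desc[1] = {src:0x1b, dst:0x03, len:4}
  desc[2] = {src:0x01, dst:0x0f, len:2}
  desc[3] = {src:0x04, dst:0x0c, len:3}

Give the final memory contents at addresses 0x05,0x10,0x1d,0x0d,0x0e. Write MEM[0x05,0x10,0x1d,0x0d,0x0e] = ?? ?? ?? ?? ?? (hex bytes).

D0: mem[0x0e..0x0f] <- [c4 9d]
D1: mem[0x03..0x06] <- [d4 b0 c4 9d]
D2: mem[0x0f..0x10] <- [4d bc]
D3: mem[0x0c..0x0e] <- [b0 c4 9d]
query mem[0x05]=0xc4, mem[0x10]=0xbc, mem[0x1d]=0xc4, mem[0x0d]=0xc4, mem[0x0e]=0x9d

MEM[0x05,0x10,0x1d,0x0d,0x0e] = c4 bc c4 c4 9d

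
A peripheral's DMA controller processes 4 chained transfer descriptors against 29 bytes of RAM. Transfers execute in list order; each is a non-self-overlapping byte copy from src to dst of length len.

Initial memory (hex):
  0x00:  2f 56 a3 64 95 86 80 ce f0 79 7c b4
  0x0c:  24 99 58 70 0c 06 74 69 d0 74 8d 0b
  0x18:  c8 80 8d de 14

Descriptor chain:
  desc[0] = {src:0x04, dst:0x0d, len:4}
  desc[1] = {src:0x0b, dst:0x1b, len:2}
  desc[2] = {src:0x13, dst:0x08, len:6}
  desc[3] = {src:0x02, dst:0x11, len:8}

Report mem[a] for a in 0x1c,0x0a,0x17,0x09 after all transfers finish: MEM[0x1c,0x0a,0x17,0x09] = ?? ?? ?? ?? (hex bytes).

MEM[0x1c,0x0a,0x17,0x09] = 24 74 69 d0

#0 dst[0x0d+4] := {0x95,0x86,0x80,0xce}
#1 dst[0x1b+2] := {0xb4,0x24}
#2 dst[0x08+6] := {0x69,0xd0,0x74,0x8d,0x0b,0xc8}
#3 dst[0x11+8] := {0xa3,0x64,0x95,0x86,0x80,0xce,0x69,0xd0}
query mem[0x1c]=0x24, mem[0x0a]=0x74, mem[0x17]=0x69, mem[0x09]=0xd0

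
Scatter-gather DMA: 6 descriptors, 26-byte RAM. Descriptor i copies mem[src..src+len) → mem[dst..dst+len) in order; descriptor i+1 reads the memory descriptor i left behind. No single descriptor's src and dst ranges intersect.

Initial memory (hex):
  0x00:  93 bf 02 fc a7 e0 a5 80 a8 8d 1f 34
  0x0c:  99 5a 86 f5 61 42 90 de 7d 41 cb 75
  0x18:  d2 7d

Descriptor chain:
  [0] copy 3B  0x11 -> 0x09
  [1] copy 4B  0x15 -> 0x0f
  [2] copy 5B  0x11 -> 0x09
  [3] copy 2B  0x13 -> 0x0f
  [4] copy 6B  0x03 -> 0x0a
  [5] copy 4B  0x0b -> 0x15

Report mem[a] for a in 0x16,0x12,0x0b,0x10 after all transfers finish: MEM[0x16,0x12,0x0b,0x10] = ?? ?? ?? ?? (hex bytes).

MEM[0x16,0x12,0x0b,0x10] = e0 d2 a7 7d

[0] 0x11->0x09 len=3 : 42 90 de
[1] 0x15->0x0f len=4 : 41 cb 75 d2
[2] 0x11->0x09 len=5 : 75 d2 de 7d 41
[3] 0x13->0x0f len=2 : de 7d
[4] 0x03->0x0a len=6 : fc a7 e0 a5 80 a8
[5] 0x0b->0x15 len=4 : a7 e0 a5 80
query mem[0x16]=0xe0, mem[0x12]=0xd2, mem[0x0b]=0xa7, mem[0x10]=0x7d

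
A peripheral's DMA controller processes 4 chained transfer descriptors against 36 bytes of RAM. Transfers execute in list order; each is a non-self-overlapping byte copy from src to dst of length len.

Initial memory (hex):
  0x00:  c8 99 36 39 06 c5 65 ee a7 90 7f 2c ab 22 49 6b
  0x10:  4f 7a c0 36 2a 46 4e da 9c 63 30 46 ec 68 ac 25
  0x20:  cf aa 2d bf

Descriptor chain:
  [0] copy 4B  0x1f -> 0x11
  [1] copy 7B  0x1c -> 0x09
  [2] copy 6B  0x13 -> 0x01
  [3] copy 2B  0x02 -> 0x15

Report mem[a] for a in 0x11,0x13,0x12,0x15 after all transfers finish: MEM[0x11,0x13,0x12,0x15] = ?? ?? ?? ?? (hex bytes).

#0 dst[0x11+4] := {0x25,0xcf,0xaa,0x2d}
#1 dst[0x09+7] := {0xec,0x68,0xac,0x25,0xcf,0xaa,0x2d}
#2 dst[0x01+6] := {0xaa,0x2d,0x46,0x4e,0xda,0x9c}
#3 dst[0x15+2] := {0x2d,0x46}
query mem[0x11]=0x25, mem[0x13]=0xaa, mem[0x12]=0xcf, mem[0x15]=0x2d

MEM[0x11,0x13,0x12,0x15] = 25 aa cf 2d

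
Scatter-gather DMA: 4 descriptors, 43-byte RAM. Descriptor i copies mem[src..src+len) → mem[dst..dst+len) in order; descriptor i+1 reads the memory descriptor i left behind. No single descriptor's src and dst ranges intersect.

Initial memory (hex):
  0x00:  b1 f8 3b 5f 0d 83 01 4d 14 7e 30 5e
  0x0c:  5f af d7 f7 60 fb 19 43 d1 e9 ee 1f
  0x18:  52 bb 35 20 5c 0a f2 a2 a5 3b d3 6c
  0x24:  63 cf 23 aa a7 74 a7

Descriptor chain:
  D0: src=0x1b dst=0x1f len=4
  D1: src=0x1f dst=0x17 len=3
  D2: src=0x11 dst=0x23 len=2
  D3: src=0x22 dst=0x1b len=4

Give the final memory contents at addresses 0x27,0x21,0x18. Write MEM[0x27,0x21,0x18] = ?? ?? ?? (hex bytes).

#0 dst[0x1f+4] := {0x20,0x5c,0x0a,0xf2}
#1 dst[0x17+3] := {0x20,0x5c,0x0a}
#2 dst[0x23+2] := {0xfb,0x19}
#3 dst[0x1b+4] := {0xf2,0xfb,0x19,0xcf}
query mem[0x27]=0xaa, mem[0x21]=0x0a, mem[0x18]=0x5c

MEM[0x27,0x21,0x18] = aa 0a 5c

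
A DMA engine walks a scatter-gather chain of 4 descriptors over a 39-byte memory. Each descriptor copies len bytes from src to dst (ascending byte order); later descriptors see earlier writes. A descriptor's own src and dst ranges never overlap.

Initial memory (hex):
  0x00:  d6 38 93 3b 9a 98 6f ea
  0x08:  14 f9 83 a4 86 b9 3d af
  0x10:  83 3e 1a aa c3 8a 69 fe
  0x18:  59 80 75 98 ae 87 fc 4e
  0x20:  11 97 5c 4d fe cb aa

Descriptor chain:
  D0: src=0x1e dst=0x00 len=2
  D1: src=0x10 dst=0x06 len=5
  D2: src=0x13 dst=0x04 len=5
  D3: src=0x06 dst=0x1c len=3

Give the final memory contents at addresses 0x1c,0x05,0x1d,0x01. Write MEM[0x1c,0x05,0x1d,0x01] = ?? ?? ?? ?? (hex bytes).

MEM[0x1c,0x05,0x1d,0x01] = 8a c3 69 4e

D0: mem[0x00..0x01] <- [fc 4e]
D1: mem[0x06..0x0a] <- [83 3e 1a aa c3]
D2: mem[0x04..0x08] <- [aa c3 8a 69 fe]
D3: mem[0x1c..0x1e] <- [8a 69 fe]
query mem[0x1c]=0x8a, mem[0x05]=0xc3, mem[0x1d]=0x69, mem[0x01]=0x4e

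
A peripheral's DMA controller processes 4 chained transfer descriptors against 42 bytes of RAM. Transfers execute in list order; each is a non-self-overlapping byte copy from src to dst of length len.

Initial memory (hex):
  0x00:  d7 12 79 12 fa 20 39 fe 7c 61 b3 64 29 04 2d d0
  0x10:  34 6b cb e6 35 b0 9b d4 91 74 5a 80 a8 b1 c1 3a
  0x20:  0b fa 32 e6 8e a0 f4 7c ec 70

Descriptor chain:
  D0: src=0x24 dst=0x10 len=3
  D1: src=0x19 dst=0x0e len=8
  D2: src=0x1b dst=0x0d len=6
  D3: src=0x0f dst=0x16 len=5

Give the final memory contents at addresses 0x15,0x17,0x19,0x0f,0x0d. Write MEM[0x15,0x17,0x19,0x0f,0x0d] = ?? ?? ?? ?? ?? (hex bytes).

MEM[0x15,0x17,0x19,0x0f,0x0d] = 0b c1 0b b1 80

#0 dst[0x10+3] := {0x8e,0xa0,0xf4}
#1 dst[0x0e+8] := {0x74,0x5a,0x80,0xa8,0xb1,0xc1,0x3a,0x0b}
#2 dst[0x0d+6] := {0x80,0xa8,0xb1,0xc1,0x3a,0x0b}
#3 dst[0x16+5] := {0xb1,0xc1,0x3a,0x0b,0xc1}
query mem[0x15]=0x0b, mem[0x17]=0xc1, mem[0x19]=0x0b, mem[0x0f]=0xb1, mem[0x0d]=0x80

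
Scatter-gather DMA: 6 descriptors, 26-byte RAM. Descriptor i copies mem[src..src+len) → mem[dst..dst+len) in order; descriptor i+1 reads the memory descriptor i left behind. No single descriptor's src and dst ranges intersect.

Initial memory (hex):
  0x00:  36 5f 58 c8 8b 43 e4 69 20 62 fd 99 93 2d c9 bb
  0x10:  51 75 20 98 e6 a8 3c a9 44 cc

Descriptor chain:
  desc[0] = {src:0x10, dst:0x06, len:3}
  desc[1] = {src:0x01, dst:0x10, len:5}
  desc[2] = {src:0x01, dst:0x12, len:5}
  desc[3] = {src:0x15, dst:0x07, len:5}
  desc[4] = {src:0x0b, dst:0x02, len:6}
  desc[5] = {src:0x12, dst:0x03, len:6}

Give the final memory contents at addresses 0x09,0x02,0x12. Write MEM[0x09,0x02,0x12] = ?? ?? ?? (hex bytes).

MEM[0x09,0x02,0x12] = a9 cc 5f

#0 dst[0x06+3] := {0x51,0x75,0x20}
#1 dst[0x10+5] := {0x5f,0x58,0xc8,0x8b,0x43}
#2 dst[0x12+5] := {0x5f,0x58,0xc8,0x8b,0x43}
#3 dst[0x07+5] := {0x8b,0x43,0xa9,0x44,0xcc}
#4 dst[0x02+6] := {0xcc,0x93,0x2d,0xc9,0xbb,0x5f}
#5 dst[0x03+6] := {0x5f,0x58,0xc8,0x8b,0x43,0xa9}
query mem[0x09]=0xa9, mem[0x02]=0xcc, mem[0x12]=0x5f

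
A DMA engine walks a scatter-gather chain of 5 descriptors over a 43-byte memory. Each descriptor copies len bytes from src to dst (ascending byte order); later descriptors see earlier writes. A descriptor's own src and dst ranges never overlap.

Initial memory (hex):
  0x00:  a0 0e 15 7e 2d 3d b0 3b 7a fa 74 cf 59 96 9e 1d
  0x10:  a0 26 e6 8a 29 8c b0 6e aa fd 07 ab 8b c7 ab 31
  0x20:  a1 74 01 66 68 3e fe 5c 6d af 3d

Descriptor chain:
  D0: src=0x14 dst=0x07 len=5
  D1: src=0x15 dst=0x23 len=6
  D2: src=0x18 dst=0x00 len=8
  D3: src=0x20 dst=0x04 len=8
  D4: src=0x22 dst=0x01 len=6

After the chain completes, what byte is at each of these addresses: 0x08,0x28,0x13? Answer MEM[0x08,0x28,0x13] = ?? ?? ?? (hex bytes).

  after D0: wrote 5B at 0x07 = 298cb06eaa
  after D1: wrote 6B at 0x23 = 8cb06eaafd07
  after D2: wrote 8B at 0x00 = aafd07ab8bc7ab31
  after D3: wrote 8B at 0x04 = a174018cb06eaafd
  after D4: wrote 6B at 0x01 = 018cb06eaafd
query mem[0x08]=0xb0, mem[0x28]=0x07, mem[0x13]=0x8a

MEM[0x08,0x28,0x13] = b0 07 8a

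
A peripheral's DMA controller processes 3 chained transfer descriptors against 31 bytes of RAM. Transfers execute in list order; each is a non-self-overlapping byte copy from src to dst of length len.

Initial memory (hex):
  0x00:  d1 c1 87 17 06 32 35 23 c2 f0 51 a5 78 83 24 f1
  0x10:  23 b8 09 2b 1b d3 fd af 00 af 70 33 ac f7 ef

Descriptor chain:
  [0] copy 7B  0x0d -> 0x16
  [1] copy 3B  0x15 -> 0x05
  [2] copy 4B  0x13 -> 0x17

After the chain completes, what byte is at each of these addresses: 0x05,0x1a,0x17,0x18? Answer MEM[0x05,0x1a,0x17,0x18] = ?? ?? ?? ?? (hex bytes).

MEM[0x05,0x1a,0x17,0x18] = d3 83 2b 1b

#0 dst[0x16+7] := {0x83,0x24,0xf1,0x23,0xb8,0x09,0x2b}
#1 dst[0x05+3] := {0xd3,0x83,0x24}
#2 dst[0x17+4] := {0x2b,0x1b,0xd3,0x83}
query mem[0x05]=0xd3, mem[0x1a]=0x83, mem[0x17]=0x2b, mem[0x18]=0x1b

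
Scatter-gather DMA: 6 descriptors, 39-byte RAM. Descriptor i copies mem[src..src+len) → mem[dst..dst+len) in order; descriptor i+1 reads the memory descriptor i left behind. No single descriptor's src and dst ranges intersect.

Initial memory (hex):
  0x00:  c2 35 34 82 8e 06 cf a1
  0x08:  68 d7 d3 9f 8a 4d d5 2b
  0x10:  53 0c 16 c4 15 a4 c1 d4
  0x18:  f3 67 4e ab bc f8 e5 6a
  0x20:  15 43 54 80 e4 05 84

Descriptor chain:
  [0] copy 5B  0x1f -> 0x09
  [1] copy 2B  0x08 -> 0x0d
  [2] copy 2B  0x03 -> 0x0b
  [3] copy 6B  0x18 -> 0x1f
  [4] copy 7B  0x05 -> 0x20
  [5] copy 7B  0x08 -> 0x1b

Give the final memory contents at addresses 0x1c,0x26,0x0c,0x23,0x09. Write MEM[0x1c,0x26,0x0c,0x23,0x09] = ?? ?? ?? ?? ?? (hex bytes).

MEM[0x1c,0x26,0x0c,0x23,0x09] = 6a 82 8e 68 6a

  after D0: wrote 5B at 0x09 = 6a15435480
  after D1: wrote 2B at 0x0d = 686a
  after D2: wrote 2B at 0x0b = 828e
  after D3: wrote 6B at 0x1f = f3674eabbcf8
  after D4: wrote 7B at 0x20 = 06cfa1686a1582
  after D5: wrote 7B at 0x1b = 686a15828e686a
query mem[0x1c]=0x6a, mem[0x26]=0x82, mem[0x0c]=0x8e, mem[0x23]=0x68, mem[0x09]=0x6a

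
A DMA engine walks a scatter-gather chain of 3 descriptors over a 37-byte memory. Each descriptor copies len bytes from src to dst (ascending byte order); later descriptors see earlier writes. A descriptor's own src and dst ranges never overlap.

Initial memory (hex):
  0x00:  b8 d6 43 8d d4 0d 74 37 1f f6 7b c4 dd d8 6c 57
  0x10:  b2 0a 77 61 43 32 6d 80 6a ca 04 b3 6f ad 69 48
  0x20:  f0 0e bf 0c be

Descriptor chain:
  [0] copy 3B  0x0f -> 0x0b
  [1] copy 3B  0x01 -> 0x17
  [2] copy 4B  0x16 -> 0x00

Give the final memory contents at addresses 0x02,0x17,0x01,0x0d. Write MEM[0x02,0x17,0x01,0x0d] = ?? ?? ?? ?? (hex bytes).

#0 dst[0x0b+3] := {0x57,0xb2,0x0a}
#1 dst[0x17+3] := {0xd6,0x43,0x8d}
#2 dst[0x00+4] := {0x6d,0xd6,0x43,0x8d}
query mem[0x02]=0x43, mem[0x17]=0xd6, mem[0x01]=0xd6, mem[0x0d]=0x0a

MEM[0x02,0x17,0x01,0x0d] = 43 d6 d6 0a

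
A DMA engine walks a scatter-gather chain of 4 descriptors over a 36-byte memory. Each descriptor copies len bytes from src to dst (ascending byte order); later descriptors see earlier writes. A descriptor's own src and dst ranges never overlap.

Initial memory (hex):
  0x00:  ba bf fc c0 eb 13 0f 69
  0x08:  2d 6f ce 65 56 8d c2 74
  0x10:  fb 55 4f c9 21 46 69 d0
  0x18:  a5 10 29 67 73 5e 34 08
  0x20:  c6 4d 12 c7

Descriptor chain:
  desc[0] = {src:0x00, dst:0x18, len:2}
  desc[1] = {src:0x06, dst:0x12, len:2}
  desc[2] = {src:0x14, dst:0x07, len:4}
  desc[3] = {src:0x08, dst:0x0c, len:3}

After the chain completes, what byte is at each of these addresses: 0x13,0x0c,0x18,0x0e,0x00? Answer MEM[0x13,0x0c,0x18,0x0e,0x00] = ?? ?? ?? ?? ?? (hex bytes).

  after D0: wrote 2B at 0x18 = babf
  after D1: wrote 2B at 0x12 = 0f69
  after D2: wrote 4B at 0x07 = 214669d0
  after D3: wrote 3B at 0x0c = 4669d0
query mem[0x13]=0x69, mem[0x0c]=0x46, mem[0x18]=0xba, mem[0x0e]=0xd0, mem[0x00]=0xba

MEM[0x13,0x0c,0x18,0x0e,0x00] = 69 46 ba d0 ba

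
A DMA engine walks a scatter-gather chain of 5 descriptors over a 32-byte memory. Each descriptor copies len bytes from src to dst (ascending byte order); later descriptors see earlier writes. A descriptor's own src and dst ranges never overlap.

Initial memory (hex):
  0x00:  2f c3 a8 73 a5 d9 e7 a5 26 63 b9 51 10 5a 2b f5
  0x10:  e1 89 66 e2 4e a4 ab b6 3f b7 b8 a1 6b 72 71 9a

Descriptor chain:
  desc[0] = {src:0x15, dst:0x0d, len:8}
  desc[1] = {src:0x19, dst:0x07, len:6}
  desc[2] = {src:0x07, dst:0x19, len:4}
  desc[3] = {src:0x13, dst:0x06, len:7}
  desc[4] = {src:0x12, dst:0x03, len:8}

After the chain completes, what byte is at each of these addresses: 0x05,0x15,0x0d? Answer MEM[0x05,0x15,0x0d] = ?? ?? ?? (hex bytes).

MEM[0x05,0x15,0x0d] = 6b a4 a4

[0] 0x15->0x0d len=8 : a4 ab b6 3f b7 b8 a1 6b
[1] 0x19->0x07 len=6 : b7 b8 a1 6b 72 71
[2] 0x07->0x19 len=4 : b7 b8 a1 6b
[3] 0x13->0x06 len=7 : a1 6b a4 ab b6 3f b7
[4] 0x12->0x03 len=8 : b8 a1 6b a4 ab b6 3f b7
query mem[0x05]=0x6b, mem[0x15]=0xa4, mem[0x0d]=0xa4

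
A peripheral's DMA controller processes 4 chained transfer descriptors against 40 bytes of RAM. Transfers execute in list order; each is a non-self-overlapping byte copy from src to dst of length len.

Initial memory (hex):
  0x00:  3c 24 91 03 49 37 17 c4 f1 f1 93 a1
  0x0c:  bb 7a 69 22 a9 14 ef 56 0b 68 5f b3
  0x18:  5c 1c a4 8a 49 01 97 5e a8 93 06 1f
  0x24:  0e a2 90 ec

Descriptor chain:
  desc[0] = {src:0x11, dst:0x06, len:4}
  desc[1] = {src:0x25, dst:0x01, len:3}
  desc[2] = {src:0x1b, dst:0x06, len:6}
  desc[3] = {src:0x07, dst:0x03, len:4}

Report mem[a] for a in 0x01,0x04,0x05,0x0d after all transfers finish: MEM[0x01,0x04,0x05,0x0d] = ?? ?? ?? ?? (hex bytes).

  after D0: wrote 4B at 0x06 = 14ef560b
  after D1: wrote 3B at 0x01 = a290ec
  after D2: wrote 6B at 0x06 = 8a4901975ea8
  after D3: wrote 4B at 0x03 = 4901975e
query mem[0x01]=0xa2, mem[0x04]=0x01, mem[0x05]=0x97, mem[0x0d]=0x7a

MEM[0x01,0x04,0x05,0x0d] = a2 01 97 7a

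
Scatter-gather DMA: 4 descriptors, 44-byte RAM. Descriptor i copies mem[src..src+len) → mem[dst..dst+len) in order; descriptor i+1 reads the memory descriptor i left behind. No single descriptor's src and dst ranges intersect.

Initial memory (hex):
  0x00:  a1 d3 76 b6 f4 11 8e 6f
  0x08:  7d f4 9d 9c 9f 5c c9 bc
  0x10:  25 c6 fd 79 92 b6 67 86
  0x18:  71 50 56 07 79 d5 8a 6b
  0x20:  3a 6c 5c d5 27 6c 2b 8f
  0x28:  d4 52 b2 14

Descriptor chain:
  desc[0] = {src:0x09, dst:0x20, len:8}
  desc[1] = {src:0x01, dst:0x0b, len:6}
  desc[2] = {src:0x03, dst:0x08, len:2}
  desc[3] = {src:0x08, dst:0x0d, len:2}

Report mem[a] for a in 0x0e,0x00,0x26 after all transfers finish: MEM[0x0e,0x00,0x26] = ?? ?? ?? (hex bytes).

  after D0: wrote 8B at 0x20 = f49d9c9f5cc9bc25
  after D1: wrote 6B at 0x0b = d376b6f4118e
  after D2: wrote 2B at 0x08 = b6f4
  after D3: wrote 2B at 0x0d = b6f4
query mem[0x0e]=0xf4, mem[0x00]=0xa1, mem[0x26]=0xbc

MEM[0x0e,0x00,0x26] = f4 a1 bc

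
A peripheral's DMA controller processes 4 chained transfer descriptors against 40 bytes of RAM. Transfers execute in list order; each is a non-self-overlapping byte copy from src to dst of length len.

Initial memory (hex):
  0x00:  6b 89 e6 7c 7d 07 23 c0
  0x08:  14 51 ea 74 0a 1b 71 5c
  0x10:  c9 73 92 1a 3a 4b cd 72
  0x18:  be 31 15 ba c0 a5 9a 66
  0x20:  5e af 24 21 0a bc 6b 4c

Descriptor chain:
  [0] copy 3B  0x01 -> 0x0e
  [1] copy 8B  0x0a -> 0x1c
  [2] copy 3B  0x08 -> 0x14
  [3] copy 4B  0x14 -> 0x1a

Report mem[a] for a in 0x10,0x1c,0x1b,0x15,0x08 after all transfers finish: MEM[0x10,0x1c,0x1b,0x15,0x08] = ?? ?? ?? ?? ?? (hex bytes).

D0: mem[0x0e..0x10] <- [89 e6 7c]
D1: mem[0x1c..0x23] <- [ea 74 0a 1b 89 e6 7c 73]
D2: mem[0x14..0x16] <- [14 51 ea]
D3: mem[0x1a..0x1d] <- [14 51 ea 72]
query mem[0x10]=0x7c, mem[0x1c]=0xea, mem[0x1b]=0x51, mem[0x15]=0x51, mem[0x08]=0x14

MEM[0x10,0x1c,0x1b,0x15,0x08] = 7c ea 51 51 14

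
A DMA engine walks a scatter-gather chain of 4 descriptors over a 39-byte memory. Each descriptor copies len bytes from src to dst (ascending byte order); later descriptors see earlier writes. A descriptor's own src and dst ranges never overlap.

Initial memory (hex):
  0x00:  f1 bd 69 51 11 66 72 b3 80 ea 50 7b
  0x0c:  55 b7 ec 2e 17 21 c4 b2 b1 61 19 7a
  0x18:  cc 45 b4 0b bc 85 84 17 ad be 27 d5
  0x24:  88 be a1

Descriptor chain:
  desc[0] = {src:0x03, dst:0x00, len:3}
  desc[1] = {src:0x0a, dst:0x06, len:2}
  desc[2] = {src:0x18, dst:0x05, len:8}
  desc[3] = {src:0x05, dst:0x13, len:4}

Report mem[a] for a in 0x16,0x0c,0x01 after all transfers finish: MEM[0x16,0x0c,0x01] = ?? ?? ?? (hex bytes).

MEM[0x16,0x0c,0x01] = 0b 17 11

D0: mem[0x00..0x02] <- [51 11 66]
D1: mem[0x06..0x07] <- [50 7b]
D2: mem[0x05..0x0c] <- [cc 45 b4 0b bc 85 84 17]
D3: mem[0x13..0x16] <- [cc 45 b4 0b]
query mem[0x16]=0x0b, mem[0x0c]=0x17, mem[0x01]=0x11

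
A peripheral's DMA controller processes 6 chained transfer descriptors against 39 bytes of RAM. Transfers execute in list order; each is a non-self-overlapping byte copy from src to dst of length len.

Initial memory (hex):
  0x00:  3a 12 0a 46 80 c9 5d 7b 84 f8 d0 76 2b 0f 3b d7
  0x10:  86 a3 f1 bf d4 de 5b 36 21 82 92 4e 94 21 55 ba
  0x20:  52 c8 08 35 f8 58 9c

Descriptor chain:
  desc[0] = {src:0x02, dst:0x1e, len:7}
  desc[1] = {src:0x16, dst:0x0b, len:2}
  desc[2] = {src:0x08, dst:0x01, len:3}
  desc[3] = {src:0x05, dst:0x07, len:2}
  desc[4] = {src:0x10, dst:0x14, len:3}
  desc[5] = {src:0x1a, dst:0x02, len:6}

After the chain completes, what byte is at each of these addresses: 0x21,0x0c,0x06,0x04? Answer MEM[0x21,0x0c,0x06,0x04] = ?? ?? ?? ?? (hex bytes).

MEM[0x21,0x0c,0x06,0x04] = c9 36 0a 94

[0] 0x02->0x1e len=7 : 0a 46 80 c9 5d 7b 84
[1] 0x16->0x0b len=2 : 5b 36
[2] 0x08->0x01 len=3 : 84 f8 d0
[3] 0x05->0x07 len=2 : c9 5d
[4] 0x10->0x14 len=3 : 86 a3 f1
[5] 0x1a->0x02 len=6 : 92 4e 94 21 0a 46
query mem[0x21]=0xc9, mem[0x0c]=0x36, mem[0x06]=0x0a, mem[0x04]=0x94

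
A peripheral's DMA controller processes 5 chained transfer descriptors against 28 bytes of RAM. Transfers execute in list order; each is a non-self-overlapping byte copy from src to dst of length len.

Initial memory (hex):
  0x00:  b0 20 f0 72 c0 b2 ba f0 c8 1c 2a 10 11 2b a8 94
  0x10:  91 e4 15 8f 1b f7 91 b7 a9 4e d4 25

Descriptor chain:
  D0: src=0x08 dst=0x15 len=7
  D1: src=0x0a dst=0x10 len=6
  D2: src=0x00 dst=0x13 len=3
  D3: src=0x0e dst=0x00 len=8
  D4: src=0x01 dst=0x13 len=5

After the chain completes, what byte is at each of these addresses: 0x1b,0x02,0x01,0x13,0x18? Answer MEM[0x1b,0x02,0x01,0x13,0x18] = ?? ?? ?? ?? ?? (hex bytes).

D0: mem[0x15..0x1b] <- [c8 1c 2a 10 11 2b a8]
D1: mem[0x10..0x15] <- [2a 10 11 2b a8 94]
D2: mem[0x13..0x15] <- [b0 20 f0]
D3: mem[0x00..0x07] <- [a8 94 2a 10 11 b0 20 f0]
D4: mem[0x13..0x17] <- [94 2a 10 11 b0]
query mem[0x1b]=0xa8, mem[0x02]=0x2a, mem[0x01]=0x94, mem[0x13]=0x94, mem[0x18]=0x10

MEM[0x1b,0x02,0x01,0x13,0x18] = a8 2a 94 94 10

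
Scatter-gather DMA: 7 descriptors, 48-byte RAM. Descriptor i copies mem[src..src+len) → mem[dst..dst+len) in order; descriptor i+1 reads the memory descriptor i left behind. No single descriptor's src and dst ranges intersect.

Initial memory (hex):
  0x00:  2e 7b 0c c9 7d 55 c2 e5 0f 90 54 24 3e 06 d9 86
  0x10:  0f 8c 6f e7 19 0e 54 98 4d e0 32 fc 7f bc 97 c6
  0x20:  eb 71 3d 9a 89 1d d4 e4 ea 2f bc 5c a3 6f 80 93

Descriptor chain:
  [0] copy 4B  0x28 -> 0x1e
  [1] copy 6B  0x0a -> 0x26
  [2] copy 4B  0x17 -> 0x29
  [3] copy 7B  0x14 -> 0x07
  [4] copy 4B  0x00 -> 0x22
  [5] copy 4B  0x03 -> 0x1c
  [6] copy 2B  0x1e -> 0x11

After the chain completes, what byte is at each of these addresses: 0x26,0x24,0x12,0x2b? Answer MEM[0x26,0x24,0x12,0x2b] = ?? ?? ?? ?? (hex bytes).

[0] 0x28->0x1e len=4 : ea 2f bc 5c
[1] 0x0a->0x26 len=6 : 54 24 3e 06 d9 86
[2] 0x17->0x29 len=4 : 98 4d e0 32
[3] 0x14->0x07 len=7 : 19 0e 54 98 4d e0 32
[4] 0x00->0x22 len=4 : 2e 7b 0c c9
[5] 0x03->0x1c len=4 : c9 7d 55 c2
[6] 0x1e->0x11 len=2 : 55 c2
query mem[0x26]=0x54, mem[0x24]=0x0c, mem[0x12]=0xc2, mem[0x2b]=0xe0

MEM[0x26,0x24,0x12,0x2b] = 54 0c c2 e0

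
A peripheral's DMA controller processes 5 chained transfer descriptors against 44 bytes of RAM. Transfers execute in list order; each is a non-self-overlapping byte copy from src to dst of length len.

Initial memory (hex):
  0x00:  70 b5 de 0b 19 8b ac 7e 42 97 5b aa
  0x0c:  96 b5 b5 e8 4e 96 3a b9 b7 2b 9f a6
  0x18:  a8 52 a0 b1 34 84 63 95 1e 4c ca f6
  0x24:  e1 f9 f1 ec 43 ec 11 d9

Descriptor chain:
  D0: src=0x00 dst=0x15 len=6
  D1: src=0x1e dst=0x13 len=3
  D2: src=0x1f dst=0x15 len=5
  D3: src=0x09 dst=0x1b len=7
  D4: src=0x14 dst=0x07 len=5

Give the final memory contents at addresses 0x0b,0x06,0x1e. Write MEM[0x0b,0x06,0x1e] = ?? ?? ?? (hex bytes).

[0] 0x00->0x15 len=6 : 70 b5 de 0b 19 8b
[1] 0x1e->0x13 len=3 : 63 95 1e
[2] 0x1f->0x15 len=5 : 95 1e 4c ca f6
[3] 0x09->0x1b len=7 : 97 5b aa 96 b5 b5 e8
[4] 0x14->0x07 len=5 : 95 95 1e 4c ca
query mem[0x0b]=0xca, mem[0x06]=0xac, mem[0x1e]=0x96

MEM[0x0b,0x06,0x1e] = ca ac 96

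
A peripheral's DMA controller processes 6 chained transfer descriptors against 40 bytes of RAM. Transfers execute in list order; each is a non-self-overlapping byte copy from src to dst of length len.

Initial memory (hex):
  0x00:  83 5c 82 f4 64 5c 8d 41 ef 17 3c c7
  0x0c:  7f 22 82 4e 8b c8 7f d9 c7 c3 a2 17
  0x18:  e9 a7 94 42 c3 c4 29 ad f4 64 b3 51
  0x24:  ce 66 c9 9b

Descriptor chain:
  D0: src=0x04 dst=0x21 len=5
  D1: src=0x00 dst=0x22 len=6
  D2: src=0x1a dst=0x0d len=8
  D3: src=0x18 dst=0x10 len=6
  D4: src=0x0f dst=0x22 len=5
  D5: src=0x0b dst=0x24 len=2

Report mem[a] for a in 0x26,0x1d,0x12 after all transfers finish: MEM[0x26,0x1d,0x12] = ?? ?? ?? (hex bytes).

#0 dst[0x21+5] := {0x64,0x5c,0x8d,0x41,0xef}
#1 dst[0x22+6] := {0x83,0x5c,0x82,0xf4,0x64,0x5c}
#2 dst[0x0d+8] := {0x94,0x42,0xc3,0xc4,0x29,0xad,0xf4,0x64}
#3 dst[0x10+6] := {0xe9,0xa7,0x94,0x42,0xc3,0xc4}
#4 dst[0x22+5] := {0xc3,0xe9,0xa7,0x94,0x42}
#5 dst[0x24+2] := {0xc7,0x7f}
query mem[0x26]=0x42, mem[0x1d]=0xc4, mem[0x12]=0x94

MEM[0x26,0x1d,0x12] = 42 c4 94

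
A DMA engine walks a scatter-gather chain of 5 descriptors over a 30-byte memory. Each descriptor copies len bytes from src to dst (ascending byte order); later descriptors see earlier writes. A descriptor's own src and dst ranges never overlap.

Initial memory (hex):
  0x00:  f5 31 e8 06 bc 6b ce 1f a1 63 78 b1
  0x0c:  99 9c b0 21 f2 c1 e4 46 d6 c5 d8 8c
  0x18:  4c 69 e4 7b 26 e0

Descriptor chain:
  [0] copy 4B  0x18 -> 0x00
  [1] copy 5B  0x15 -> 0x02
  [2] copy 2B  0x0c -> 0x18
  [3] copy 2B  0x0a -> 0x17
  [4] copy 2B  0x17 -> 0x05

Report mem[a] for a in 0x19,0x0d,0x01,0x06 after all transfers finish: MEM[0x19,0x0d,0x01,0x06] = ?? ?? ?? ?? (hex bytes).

[0] 0x18->0x00 len=4 : 4c 69 e4 7b
[1] 0x15->0x02 len=5 : c5 d8 8c 4c 69
[2] 0x0c->0x18 len=2 : 99 9c
[3] 0x0a->0x17 len=2 : 78 b1
[4] 0x17->0x05 len=2 : 78 b1
query mem[0x19]=0x9c, mem[0x0d]=0x9c, mem[0x01]=0x69, mem[0x06]=0xb1

MEM[0x19,0x0d,0x01,0x06] = 9c 9c 69 b1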